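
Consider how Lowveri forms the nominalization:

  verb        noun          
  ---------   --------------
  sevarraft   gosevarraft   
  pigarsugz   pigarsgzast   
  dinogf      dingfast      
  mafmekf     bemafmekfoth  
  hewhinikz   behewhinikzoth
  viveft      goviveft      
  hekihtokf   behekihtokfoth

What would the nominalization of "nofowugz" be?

dinogf and hekihtokf both end in -f yet inflect differently (dingfast, behekihtokfoth), so the final letter is not what conditions the rule; the second-to-last letter is.
"nofowugz" has second-to-last letter 'g'. The stems whose second-to-last letter is 'g' (dinogf → dingfast, pigarsugz → pigarsgzast) delete the last vowel and add -ast.
So nofowugz → nofowgzast.

nofowgzast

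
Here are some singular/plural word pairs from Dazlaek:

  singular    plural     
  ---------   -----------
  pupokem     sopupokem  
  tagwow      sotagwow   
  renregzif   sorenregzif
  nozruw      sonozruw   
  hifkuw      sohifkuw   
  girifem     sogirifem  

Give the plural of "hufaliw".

sohufaliw

Every pair shown (pupokem → sopupokem, tagwow → sotagwow, renregzif → sorenregzif, …) follows the same rule: add the prefix so-.
So hufaliw → sohufaliw.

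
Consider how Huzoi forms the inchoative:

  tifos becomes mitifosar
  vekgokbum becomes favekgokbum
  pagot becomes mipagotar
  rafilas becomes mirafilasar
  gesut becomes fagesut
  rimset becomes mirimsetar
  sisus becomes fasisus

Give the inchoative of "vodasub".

favodasub

gesut and pagot both end in -t yet inflect differently (fagesut, mipagotar), so the final letter is not what conditions the rule; the last vowel is.
"vodasub" has last vowel 'u'. The stems whose last vowel is 'u' (vekgokbum → favekgokbum, sisus → fasisus, gesut → fagesut) add the prefix fa-.
The other pattern: stems whose last vowel is 'a', 'e' or 'o' add mi- … -ar around the stem.
So vodasub → favodasub.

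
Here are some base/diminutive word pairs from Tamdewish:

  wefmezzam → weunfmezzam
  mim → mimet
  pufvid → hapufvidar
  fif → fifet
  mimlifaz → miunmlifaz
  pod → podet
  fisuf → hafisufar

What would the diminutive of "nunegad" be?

fif and fisuf both end in -f yet inflect differently (fifet, hafisufar), so the final letter is not what conditions the rule; the number of vowels is.
"nunegad" has 3 vowels. The stems with 3 vowels (wefmezzam → weunfmezzam, mimlifaz → miunmlifaz) insert -un- after the first vowel.
The other patterns: stems with 1 vowel add -et; stems with 2 vowels add ha- … -ar around the stem.
So nunegad → nuunnegad.

nuunnegad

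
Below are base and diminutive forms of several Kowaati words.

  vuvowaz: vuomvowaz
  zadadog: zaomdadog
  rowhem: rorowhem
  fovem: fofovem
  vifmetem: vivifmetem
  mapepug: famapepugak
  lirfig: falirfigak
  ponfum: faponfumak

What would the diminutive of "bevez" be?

bebevez

zadadog and mapepug both end in -g yet inflect differently (zaomdadog, famapepugak), so the final letter is not what conditions the rule; the last vowel is.
"bevez" has last vowel 'e'. The stems whose last vowel is 'e' (rowhem → rorowhem, fovem → fofovem, vifmetem → vivifmetem) repeat the first consonant+vowel as a prefix.
The other patterns: stems whose last vowel is 'a' or 'o' insert -om- after the first vowel; stems whose last vowel is 'i' or 'u' add fa- … -ak around the stem.
So bevez → bebevez.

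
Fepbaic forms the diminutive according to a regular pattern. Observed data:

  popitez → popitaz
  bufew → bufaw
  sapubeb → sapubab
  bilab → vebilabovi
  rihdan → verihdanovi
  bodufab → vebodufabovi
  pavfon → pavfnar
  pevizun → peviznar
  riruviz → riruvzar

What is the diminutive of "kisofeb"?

kisofab

sapubeb and bilab both end in -b yet inflect differently (sapubab, vebilabovi), so the final letter is not what conditions the rule; the last vowel is.
"kisofeb" has last vowel 'e'. The stems whose last vowel is 'e' (popitez → popitaz, bufew → bufaw, sapubeb → sapubab) change the last vowel to 'a'.
The other patterns: stems whose last vowel is 'a' add ve- … -ovi around the stem; stems whose last vowel is 'i', 'o' or 'u' delete the last vowel and add -ar.
So kisofeb → kisofab.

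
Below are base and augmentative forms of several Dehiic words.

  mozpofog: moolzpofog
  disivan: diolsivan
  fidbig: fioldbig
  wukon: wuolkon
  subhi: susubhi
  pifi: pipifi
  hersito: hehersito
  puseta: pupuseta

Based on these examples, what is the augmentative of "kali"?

fidbig and subhi both have last vowel 'i' yet inflect differently (fioldbig, susubhi), so the last vowel is not what conditions the rule; whether the stem ends in a vowel or a consonant is.
"kali" ends in a vowel. The stems ending in a vowel (subhi → susubhi, pifi → pipifi, hersito → hehersito) repeat the first consonant+vowel as a prefix.
So kali → kakali.

kakali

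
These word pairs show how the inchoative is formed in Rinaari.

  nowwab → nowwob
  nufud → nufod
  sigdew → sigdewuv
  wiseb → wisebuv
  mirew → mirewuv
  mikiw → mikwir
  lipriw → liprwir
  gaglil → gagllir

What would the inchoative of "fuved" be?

fuveduv

nowwab and wiseb both end in -b yet inflect differently (nowwob, wisebuv), so the final letter is not what conditions the rule; the last vowel is.
"fuved" has last vowel 'e'. The stems whose last vowel is 'e' (sigdew → sigdewuv, wiseb → wisebuv, mirew → mirewuv) add -uv.
The other patterns: stems whose last vowel is 'a' or 'u' change the last vowel to 'o'; stems whose last vowel is 'i' delete the last vowel and add -ir.
So fuved → fuveduv.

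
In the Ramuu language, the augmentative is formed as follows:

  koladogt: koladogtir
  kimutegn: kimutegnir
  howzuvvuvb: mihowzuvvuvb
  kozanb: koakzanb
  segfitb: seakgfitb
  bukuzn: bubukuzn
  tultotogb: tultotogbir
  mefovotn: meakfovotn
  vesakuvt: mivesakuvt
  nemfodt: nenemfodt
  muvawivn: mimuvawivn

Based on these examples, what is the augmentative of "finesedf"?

fifinesedf

"finesedf" has second-to-last letter 'd'. The one such stem in the data (nemfodt → nenemfodt) repeats the first consonant+vowel as a prefix (as does bukuzn), so the same rule applies.
So finesedf → fifinesedf.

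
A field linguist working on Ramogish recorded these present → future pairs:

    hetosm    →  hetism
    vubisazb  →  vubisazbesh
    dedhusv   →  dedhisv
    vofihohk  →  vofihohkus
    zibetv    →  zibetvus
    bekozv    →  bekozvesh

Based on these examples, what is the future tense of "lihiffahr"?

lihiffahrus

bekozv and dedhusv both end in -v yet inflect differently (bekozvesh, dedhisv), so the final letter is not what conditions the rule; the second-to-last letter is.
"lihiffahr" has second-to-last letter 'h'. The one such stem in the data (vofihohk → vofihohkus) adds -us, so the same rule applies.
The other patterns: stems whose second-to-last letter is 'z' add -esh; stems whose second-to-last letter is 's' change the last vowel to 'i'.
So lihiffahr → lihiffahrus.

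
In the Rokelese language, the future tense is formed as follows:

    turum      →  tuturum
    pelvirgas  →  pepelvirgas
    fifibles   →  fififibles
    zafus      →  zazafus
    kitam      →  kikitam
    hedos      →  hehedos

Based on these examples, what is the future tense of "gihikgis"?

Every pair shown (turum → tuturum, pelvirgas → pepelvirgas, fifibles → fififibles, …) follows the same rule: repeat the first consonant+vowel as a prefix.
So gihikgis → gigihikgis.

gigihikgis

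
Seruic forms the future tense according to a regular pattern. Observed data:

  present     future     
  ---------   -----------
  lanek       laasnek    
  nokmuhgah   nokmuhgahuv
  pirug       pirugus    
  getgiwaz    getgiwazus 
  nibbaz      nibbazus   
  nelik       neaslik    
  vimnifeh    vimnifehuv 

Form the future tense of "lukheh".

lukhehuv

"lukheh" ends in -h. The stems ending in -h (nokmuhgah → nokmuhgahuv, vimnifeh → vimnifehuv) add -uv.
So lukheh → lukhehuv.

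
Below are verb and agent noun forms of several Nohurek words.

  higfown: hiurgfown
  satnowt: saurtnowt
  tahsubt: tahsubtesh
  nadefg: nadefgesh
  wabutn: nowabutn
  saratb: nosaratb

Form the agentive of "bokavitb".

satnowt and tahsubt both end in -t yet inflect differently (saurtnowt, tahsubtesh), so the final letter is not what conditions the rule; the second-to-last letter is.
"bokavitb" has second-to-last letter 't'. The stems whose second-to-last letter is 't' (wabutn → nowabutn, saratb → nosaratb) add the prefix no-.
The other patterns: stems whose second-to-last letter is 'w' insert -ur- after the first vowel; stems whose second-to-last letter is 'b' or 'f' add -esh.
So bokavitb → nobokavitb.

nobokavitb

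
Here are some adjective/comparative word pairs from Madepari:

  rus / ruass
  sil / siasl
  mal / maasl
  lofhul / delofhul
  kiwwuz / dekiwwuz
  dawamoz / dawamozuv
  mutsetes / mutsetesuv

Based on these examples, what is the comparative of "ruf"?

"ruf" has 1 vowel. The stems with 1 vowel (rus → ruass, sil → siasl, mal → maasl) insert -as- after the first vowel.
So ruf → ruasf.

ruasf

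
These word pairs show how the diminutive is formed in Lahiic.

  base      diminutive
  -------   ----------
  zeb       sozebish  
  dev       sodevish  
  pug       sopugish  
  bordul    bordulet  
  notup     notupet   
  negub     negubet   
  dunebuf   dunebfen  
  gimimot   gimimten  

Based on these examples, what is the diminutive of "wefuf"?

zeb and negub both end in -b yet inflect differently (sozebish, negubet), so the final letter is not what conditions the rule; the number of vowels is.
"wefuf" has 2 vowels. The stems with 2 vowels (bordul → bordulet, notup → notupet, negub → negubet) add -et.
So wefuf → wefufet.

wefufet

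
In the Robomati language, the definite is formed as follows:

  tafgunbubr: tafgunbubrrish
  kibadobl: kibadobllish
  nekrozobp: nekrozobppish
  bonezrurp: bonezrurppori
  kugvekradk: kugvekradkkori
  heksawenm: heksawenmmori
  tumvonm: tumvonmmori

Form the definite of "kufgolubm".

nekrozobp and bonezrurp both end in -p yet inflect differently (nekrozobppish, bonezrurppori), so the final letter is not what conditions the rule; the second-to-last letter is.
"kufgolubm" has second-to-last letter 'b'. The stems whose second-to-last letter is 'b' (tafgunbubr → tafgunbubrrish, kibadobl → kibadobllish, nekrozobp → nekrozobppish) double the final consonant and add -ish.
The other pattern: stems whose second-to-last letter is 'd', 'n' or 'r' double the final consonant and add -ori.
So kufgolubm → kufgolubmmish.

kufgolubmmish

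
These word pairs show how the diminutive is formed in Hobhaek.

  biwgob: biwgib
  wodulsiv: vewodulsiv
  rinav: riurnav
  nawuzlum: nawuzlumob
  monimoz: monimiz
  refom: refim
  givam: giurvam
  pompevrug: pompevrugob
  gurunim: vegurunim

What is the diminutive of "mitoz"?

mitiz

refom and gurunim both end in -m yet inflect differently (refim, vegurunim), so the final letter is not what conditions the rule; the last vowel is.
"mitoz" has last vowel 'o'. The stems whose last vowel is 'o' (refom → refim, biwgob → biwgib, monimoz → monimiz) change the last vowel to 'i'.
The other patterns: stems whose last vowel is 'i' add the prefix ve-; stems whose last vowel is 'a' insert -ur- after the first vowel; stems whose last vowel is 'u' add -ob.
So mitoz → mitiz.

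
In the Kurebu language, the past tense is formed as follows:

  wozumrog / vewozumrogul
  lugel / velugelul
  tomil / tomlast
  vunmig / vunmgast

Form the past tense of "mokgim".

mokgmast

lugel and tomil both end in -l yet inflect differently (velugelul, tomlast), so the final letter is not what conditions the rule; the last vowel is.
"mokgim" has last vowel 'i'. The stems whose last vowel is 'i' (tomil → tomlast, vunmig → vunmgast) delete the last vowel and add -ast.
The other pattern: stems whose last vowel is 'e' or 'o' add ve- … -ul around the stem.
So mokgim → mokgmast.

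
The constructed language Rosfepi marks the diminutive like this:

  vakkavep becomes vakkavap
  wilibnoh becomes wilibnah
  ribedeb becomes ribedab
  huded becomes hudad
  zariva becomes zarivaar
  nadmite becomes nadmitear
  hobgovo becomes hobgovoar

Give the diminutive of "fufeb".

vakkavep and nadmite both have last vowel 'e' yet inflect differently (vakkavap, nadmitear), so the last vowel is not what conditions the rule; whether the stem ends in a vowel or a consonant is.
"fufeb" ends in a consonant. The stems ending in a consonant (vakkavep → vakkavap, wilibnoh → wilibnah, ribedeb → ribedab) change the last vowel to 'a'.
The other pattern: stems ending in a vowel add -ar.
So fufeb → fufab.

fufab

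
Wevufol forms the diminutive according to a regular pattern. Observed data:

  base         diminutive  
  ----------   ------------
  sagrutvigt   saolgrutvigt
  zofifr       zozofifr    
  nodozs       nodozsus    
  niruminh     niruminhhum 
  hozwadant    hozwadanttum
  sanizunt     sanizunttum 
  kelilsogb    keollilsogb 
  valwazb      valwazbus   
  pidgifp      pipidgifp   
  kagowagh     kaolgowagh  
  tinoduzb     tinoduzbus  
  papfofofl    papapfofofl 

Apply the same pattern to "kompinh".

valwazb and kelilsogb both end in -b yet inflect differently (valwazbus, keollilsogb), so the final letter is not what conditions the rule; the second-to-last letter is.
"kompinh" has second-to-last letter 'n'. The stems whose second-to-last letter is 'n' (niruminh → niruminhhum, hozwadant → hozwadanttum, sanizunt → sanizunttum) double the final consonant and add -um.
The other patterns: stems whose second-to-last letter is 'z' add -us; stems whose second-to-last letter is 'g' insert -ol- after the first vowel; stems whose second-to-last letter is 'f' repeat the first consonant+vowel as a prefix.
So kompinh → kompinhhum.

kompinhhum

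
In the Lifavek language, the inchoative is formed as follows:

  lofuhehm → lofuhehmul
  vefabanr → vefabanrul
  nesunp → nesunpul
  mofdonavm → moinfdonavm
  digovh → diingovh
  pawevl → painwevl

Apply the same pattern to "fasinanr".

fasinanrul

lofuhehm and mofdonavm both end in -m yet inflect differently (lofuhehmul, moinfdonavm), so the final letter is not what conditions the rule; the second-to-last letter is.
"fasinanr" has second-to-last letter 'n'. The stems whose second-to-last letter is 'n' (vefabanr → vefabanrul, nesunp → nesunpul) add -ul.
The other pattern: stems whose second-to-last letter is 'v' insert -in- after the first vowel.
So fasinanr → fasinanrul.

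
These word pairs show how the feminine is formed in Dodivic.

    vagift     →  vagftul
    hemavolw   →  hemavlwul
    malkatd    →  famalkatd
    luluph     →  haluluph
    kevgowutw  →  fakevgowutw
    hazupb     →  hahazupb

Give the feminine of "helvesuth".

fahelvesuth

kevgowutw and hemavolw both end in -w yet inflect differently (fakevgowutw, hemavlwul), so the final letter is not what conditions the rule; the second-to-last letter is.
"helvesuth" has second-to-last letter 't'. The stems whose second-to-last letter is 't' (kevgowutw → fakevgowutw, malkatd → famalkatd) add the prefix fa-.
So helvesuth → fahelvesuth.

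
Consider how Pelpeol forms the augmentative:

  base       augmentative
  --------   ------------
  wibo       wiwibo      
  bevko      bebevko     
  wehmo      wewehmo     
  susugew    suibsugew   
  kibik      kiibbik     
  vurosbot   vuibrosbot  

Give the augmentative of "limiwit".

"limiwit" ends in -t. The one such stem in the data (vurosbot → vuibrosbot) inserts -ib- after the first vowel (as do susugew, kibik), so the same rule applies.
The other pattern: stems ending in -o repeat the first consonant+vowel as a prefix.
So limiwit → liibmiwit.

liibmiwit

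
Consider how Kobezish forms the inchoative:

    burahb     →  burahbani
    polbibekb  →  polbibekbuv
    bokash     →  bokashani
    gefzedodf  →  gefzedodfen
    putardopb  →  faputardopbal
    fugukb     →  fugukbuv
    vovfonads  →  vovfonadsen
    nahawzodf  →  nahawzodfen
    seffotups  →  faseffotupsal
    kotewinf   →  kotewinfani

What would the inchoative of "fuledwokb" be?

fuledwokbuv

"fuledwokb" has second-to-last letter 'k'. The stems whose second-to-last letter is 'k' (polbibekb → polbibekbuv, fugukb → fugukbuv) add -uv.
So fuledwokb → fuledwokbuv.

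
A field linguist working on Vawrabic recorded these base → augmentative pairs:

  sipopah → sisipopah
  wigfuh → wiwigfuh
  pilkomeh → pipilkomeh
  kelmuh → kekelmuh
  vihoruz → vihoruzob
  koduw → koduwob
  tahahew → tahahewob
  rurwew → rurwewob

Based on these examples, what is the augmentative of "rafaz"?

wigfuh and vihoruz both have last vowel 'u' yet inflect differently (wiwigfuh, vihoruzob), so the last vowel is not what conditions the rule; the final letter is.
"rafaz" ends in -z. The one such stem in the data (vihoruz → vihoruzob) adds -ob, so the same rule applies.
So rafaz → rafazob.

rafazob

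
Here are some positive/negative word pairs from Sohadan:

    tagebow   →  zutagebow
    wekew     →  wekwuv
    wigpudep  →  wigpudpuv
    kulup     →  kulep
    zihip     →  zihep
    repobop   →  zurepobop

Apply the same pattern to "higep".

wigpudep and repobop both end in -p yet inflect differently (wigpudpuv, zurepobop), so the final letter is not what conditions the rule; the last vowel is.
"higep" has last vowel 'e'. The stems whose last vowel is 'e' (wigpudep → wigpudpuv, wekew → wekwuv) delete the last vowel and add -uv.
So higep → higpuv.

higpuv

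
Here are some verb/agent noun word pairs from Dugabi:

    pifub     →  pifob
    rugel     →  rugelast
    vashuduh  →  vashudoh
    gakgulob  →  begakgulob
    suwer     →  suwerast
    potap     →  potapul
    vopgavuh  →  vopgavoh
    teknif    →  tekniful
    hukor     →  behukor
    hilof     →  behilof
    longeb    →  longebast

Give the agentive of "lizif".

liziful

longeb and gakgulob both end in -b yet inflect differently (longebast, begakgulob), so the final letter is not what conditions the rule; the last vowel is.
"lizif" has last vowel 'i'. The one such stem in the data (teknif → tekniful) adds -ul, so the same rule applies.
So lizif → liziful.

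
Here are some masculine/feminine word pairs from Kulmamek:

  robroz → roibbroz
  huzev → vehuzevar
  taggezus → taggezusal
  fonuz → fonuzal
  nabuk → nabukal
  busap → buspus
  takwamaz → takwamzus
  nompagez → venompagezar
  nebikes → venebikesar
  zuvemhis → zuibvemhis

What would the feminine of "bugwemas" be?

bugwemsus

"bugwemas" has last vowel 'a'. The stems whose last vowel is 'a' (busap → buspus, takwamaz → takwamzus) delete the last vowel and add -us.
So bugwemas → bugwemsus.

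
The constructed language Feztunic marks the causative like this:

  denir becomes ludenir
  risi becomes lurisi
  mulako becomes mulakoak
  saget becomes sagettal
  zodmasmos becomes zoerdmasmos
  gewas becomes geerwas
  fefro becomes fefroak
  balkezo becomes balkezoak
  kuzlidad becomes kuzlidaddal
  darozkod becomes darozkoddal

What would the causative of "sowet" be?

"sowet" ends in -t. The one such stem in the data (saget → sagettal) doubles the final consonant and adds -al (as do darozkod, kuzlidad), so the same rule applies.
The other patterns: stems ending in -s insert -er- after the first vowel; stems ending in -o add -ak; stems ending in -i or -r add the prefix lu-.
So sowet → sowettal.

sowettal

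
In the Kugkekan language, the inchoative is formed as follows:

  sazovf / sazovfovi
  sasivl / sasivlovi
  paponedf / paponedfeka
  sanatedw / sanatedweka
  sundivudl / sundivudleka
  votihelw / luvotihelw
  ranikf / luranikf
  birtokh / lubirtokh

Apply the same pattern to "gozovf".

gozovfovi

sazovf and paponedf both end in -f yet inflect differently (sazovfovi, paponedfeka), so the final letter is not what conditions the rule; the second-to-last letter is.
"gozovf" has second-to-last letter 'v'. The stems whose second-to-last letter is 'v' (sazovf → sazovfovi, sasivl → sasivlovi) add -ovi.
So gozovf → gozovfovi.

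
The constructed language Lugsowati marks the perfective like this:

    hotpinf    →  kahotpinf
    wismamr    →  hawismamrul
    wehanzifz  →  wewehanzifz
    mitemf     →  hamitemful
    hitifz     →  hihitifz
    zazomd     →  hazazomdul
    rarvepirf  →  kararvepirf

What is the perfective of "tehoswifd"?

mitemf and hotpinf both end in -f yet inflect differently (hamitemful, kahotpinf), so the final letter is not what conditions the rule; the second-to-last letter is.
"tehoswifd" has second-to-last letter 'f'. The stems whose second-to-last letter is 'f' (hitifz → hihitifz, wehanzifz → wewehanzifz) repeat the first consonant+vowel as a prefix.
So tehoswifd → tetehoswifd.

tetehoswifd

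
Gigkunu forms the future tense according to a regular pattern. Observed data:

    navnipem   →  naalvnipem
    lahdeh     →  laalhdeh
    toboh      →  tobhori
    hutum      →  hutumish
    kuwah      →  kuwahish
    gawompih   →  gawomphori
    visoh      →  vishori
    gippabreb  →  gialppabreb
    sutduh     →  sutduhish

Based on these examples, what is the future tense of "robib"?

robbori

lahdeh and sutduh both end in -h yet inflect differently (laalhdeh, sutduhish), so the final letter is not what conditions the rule; the last vowel is.
"robib" has last vowel 'i'. The one such stem in the data (gawompih → gawomphori) deletes the last vowel and adds -ori (as do toboh, visoh), so the same rule applies.
The other patterns: stems whose last vowel is 'e' insert -al- after the first vowel; stems whose last vowel is 'a' or 'u' add -ish.
So robib → robbori.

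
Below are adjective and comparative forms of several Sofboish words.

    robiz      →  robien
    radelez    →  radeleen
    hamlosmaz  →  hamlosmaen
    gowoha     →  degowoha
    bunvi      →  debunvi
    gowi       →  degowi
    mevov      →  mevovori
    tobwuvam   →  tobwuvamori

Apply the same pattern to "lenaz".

"lenaz" ends in -z. The stems ending in -z (robiz → robien, radelez → radeleen, hamlosmaz → hamlosmaen) drop the final letter and add -en.
So lenaz → lenaen.

lenaen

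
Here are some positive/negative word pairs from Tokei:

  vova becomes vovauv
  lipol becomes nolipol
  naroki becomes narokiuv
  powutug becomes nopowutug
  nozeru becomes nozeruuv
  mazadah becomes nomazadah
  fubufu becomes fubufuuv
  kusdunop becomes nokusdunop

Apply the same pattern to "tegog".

mazadah and vova both have last vowel 'a' yet inflect differently (nomazadah, vovauv), so the last vowel is not what conditions the rule; whether the stem ends in a vowel or a consonant is.
"tegog" ends in a consonant. The stems ending in a consonant (powutug → nopowutug, kusdunop → nokusdunop, lipol → nolipol) add the prefix no-.
The other pattern: stems ending in a vowel add -uv.
So tegog → notegog.

notegog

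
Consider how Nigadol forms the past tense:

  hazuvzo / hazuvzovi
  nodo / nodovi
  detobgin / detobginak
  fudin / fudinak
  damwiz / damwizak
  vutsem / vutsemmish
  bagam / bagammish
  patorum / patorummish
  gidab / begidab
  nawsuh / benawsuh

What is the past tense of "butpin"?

"butpin" ends in -n. The stems ending in -n (detobgin → detobginak, fudin → fudinak) add -ak.
The other patterns: stems ending in -o drop the final letter and add -ovi; stems ending in -m double the final consonant and add -ish; stems ending in -b or -h add the prefix be-.
So butpin → butpinak.

butpinak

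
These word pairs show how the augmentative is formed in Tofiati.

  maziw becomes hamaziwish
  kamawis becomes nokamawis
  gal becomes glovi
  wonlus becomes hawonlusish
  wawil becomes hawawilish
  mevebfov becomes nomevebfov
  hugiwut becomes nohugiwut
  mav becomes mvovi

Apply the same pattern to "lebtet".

gal and wawil both end in -l yet inflect differently (glovi, hawawilish), so the final letter is not what conditions the rule; the number of vowels is.
"lebtet" has 2 vowels. The stems with 2 vowels (wonlus → hawonlusish, maziw → hamaziwish, wawil → hawawilish) add ha- … -ish around the stem.
So lebtet → halebtetish.

halebtetish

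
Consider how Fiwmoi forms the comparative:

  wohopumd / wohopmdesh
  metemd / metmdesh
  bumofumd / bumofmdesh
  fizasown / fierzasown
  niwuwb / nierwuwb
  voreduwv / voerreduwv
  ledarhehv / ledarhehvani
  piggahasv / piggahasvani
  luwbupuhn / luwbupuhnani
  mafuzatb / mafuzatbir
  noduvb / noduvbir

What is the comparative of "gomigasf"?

voreduwv and ledarhehv both end in -v yet inflect differently (voerreduwv, ledarhehvani), so the final letter is not what conditions the rule; the second-to-last letter is.
"gomigasf" has second-to-last letter 's'. The one such stem in the data (piggahasv → piggahasvani) adds -ani, so the same rule applies.
So gomigasf → gomigasfani.

gomigasfani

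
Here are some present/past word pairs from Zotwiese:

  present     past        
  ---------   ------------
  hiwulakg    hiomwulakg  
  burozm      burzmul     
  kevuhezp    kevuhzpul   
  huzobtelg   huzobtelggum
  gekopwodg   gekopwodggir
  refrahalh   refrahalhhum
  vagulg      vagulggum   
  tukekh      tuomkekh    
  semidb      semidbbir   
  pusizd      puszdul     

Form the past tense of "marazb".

vagulg and gekopwodg both end in -g yet inflect differently (vagulggum, gekopwodggir), so the final letter is not what conditions the rule; the second-to-last letter is.
"marazb" has second-to-last letter 'z'. The stems whose second-to-last letter is 'z' (burozm → burzmul, kevuhezp → kevuhzpul, pusizd → puszdul) delete the last vowel and add -ul.
So marazb → marzbul.

marzbul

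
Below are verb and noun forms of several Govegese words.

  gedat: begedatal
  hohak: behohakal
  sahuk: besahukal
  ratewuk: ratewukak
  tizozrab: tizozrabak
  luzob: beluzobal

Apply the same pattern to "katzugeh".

katzugehak

tizozrab and luzob both end in -b yet inflect differently (tizozrabak, beluzobal), so the final letter is not what conditions the rule; the number of vowels is.
"katzugeh" has 3 vowels. The stems with 3 vowels (tizozrab → tizozrabak, ratewuk → ratewukak) add -ak.
The other pattern: stems with 2 vowels add be- … -al around the stem.
So katzugeh → katzugehak.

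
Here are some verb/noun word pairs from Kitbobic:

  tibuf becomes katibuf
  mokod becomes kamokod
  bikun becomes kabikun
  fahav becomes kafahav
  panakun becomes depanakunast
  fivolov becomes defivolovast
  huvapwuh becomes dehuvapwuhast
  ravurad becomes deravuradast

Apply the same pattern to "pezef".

kapezef

bikun and panakun both end in -n yet inflect differently (kabikun, depanakunast), so the final letter is not what conditions the rule; the number of vowels is.
"pezef" has 2 vowels. The stems with 2 vowels (tibuf → katibuf, mokod → kamokod, bikun → kabikun) add the prefix ka-.
The other pattern: stems with 3 vowels add de- … -ast around the stem.
So pezef → kapezef.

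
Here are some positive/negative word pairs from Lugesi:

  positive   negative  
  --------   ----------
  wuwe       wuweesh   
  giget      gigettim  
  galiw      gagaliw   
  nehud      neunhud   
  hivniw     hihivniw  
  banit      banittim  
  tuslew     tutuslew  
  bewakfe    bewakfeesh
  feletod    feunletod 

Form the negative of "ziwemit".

bewakfe and tuslew both have last vowel 'e' yet inflect differently (bewakfeesh, tutuslew), so the last vowel is not what conditions the rule; the final letter is.
"ziwemit" ends in -t. The stems ending in -t (giget → gigettim, banit → banittim) double the final consonant and add -im.
So ziwemit → ziwemittim.

ziwemittim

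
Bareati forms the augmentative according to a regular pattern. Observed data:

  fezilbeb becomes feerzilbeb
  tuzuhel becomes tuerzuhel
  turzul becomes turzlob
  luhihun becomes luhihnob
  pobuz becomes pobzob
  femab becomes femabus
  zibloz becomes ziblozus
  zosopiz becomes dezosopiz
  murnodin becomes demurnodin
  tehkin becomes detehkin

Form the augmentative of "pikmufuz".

pikmufzob

tuzuhel and turzul both end in -l yet inflect differently (tuerzuhel, turzlob), so the final letter is not what conditions the rule; the last vowel is.
"pikmufuz" has last vowel 'u'. The stems whose last vowel is 'u' (turzul → turzlob, luhihun → luhihnob, pobuz → pobzob) delete the last vowel and add -ob.
The other patterns: stems whose last vowel is 'e' insert -er- after the first vowel; stems whose last vowel is 'a' or 'o' add -us; stems whose last vowel is 'i' add the prefix de-.
So pikmufuz → pikmufzob.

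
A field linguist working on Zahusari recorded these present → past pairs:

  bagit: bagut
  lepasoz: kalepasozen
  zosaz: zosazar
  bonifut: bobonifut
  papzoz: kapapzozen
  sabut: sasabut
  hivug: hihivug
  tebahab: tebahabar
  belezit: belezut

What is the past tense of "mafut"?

mamafut

"mafut" has last vowel 'u'. The stems whose last vowel is 'u' (hivug → hihivug, bonifut → bobonifut, sabut → sasabut) repeat the first consonant+vowel as a prefix.
The other patterns: stems whose last vowel is 'o' add ka- … -en around the stem; stems whose last vowel is 'i' change the last vowel to 'u'; stems whose last vowel is 'a' add -ar.
So mafut → mamafut.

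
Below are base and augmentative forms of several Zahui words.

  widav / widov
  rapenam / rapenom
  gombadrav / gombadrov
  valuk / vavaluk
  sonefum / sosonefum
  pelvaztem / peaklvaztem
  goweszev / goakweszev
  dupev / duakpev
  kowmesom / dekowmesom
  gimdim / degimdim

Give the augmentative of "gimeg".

"gimeg" has last vowel 'e'. The stems whose last vowel is 'e' (pelvaztem → peaklvaztem, goweszev → goakweszev, dupev → duakpev) insert -ak- after the first vowel.
The other patterns: stems whose last vowel is 'a' change the last vowel to 'o'; stems whose last vowel is 'u' repeat the first consonant+vowel as a prefix; stems whose last vowel is 'i' or 'o' add the prefix de-.
So gimeg → giakmeg.

giakmeg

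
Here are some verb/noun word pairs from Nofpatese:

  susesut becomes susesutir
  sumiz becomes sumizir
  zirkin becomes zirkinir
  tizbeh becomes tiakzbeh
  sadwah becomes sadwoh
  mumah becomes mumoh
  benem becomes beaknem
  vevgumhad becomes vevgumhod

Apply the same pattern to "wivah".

wivoh

tizbeh and sadwah both end in -h yet inflect differently (tiakzbeh, sadwoh), so the final letter is not what conditions the rule; the last vowel is.
"wivah" has last vowel 'a'. The stems whose last vowel is 'a' (vevgumhad → vevgumhod, sadwah → sadwoh, mumah → mumoh) change the last vowel to 'o'.
So wivah → wivoh.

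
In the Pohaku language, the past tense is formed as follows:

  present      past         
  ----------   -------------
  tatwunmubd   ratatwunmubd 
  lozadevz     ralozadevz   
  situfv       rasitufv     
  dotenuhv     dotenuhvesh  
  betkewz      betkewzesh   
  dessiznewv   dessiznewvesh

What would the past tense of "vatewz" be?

vatewzesh

dotenuhv and situfv both end in -v yet inflect differently (dotenuhvesh, rasitufv), so the final letter is not what conditions the rule; the second-to-last letter is.
"vatewz" has second-to-last letter 'w'. The stems whose second-to-last letter is 'w' (dessiznewv → dessiznewvesh, betkewz → betkewzesh) add -esh.
The other pattern: stems whose second-to-last letter is 'b', 'f' or 'v' add the prefix ra-.
So vatewz → vatewzesh.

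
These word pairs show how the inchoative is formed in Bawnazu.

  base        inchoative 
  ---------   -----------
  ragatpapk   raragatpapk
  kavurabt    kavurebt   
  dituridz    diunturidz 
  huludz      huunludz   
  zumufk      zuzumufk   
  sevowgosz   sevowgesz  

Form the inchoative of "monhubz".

dituridz and sevowgosz both end in -z yet inflect differently (diunturidz, sevowgesz), so the final letter is not what conditions the rule; the second-to-last letter is.
"monhubz" has second-to-last letter 'b'. The one such stem in the data (kavurabt → kavurebt) changes the last vowel to 'e' (as does sevowgosz), so the same rule applies.
The other patterns: stems whose second-to-last letter is 'd' insert -un- after the first vowel; stems whose second-to-last letter is 'f' or 'p' repeat the first consonant+vowel as a prefix.
So monhubz → monhebz.

monhebz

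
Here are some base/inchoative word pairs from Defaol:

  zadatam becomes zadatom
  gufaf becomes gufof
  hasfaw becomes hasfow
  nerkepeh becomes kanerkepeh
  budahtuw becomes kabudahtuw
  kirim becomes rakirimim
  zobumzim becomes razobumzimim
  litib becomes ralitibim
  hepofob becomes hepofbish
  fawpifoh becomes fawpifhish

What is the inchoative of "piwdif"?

rapiwdifim

hasfaw and budahtuw both end in -w yet inflect differently (hasfow, kabudahtuw), so the final letter is not what conditions the rule; the last vowel is.
"piwdif" has last vowel 'i'. The stems whose last vowel is 'i' (kirim → rakirimim, zobumzim → razobumzimim, litib → ralitibim) add ra- … -im around the stem.
So piwdif → rapiwdifim.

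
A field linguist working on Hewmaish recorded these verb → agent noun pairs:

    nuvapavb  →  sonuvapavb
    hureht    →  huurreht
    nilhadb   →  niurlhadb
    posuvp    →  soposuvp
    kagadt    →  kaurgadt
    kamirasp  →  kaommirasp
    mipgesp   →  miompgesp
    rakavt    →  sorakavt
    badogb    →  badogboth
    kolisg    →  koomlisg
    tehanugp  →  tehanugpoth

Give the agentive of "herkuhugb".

herkuhugboth

kamirasp and tehanugp both end in -p yet inflect differently (kaommirasp, tehanugpoth), so the final letter is not what conditions the rule; the second-to-last letter is.
"herkuhugb" has second-to-last letter 'g'. The stems whose second-to-last letter is 'g' (badogb → badogboth, tehanugp → tehanugpoth) add -oth.
So herkuhugb → herkuhugboth.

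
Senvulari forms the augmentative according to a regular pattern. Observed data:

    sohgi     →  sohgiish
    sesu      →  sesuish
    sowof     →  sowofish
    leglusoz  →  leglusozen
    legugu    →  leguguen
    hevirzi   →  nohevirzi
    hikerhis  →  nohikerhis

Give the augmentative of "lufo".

"lufo" begins with l-. The stems beginning with l- (leglusoz → leglusozen, legugu → leguguen) add -en.
So lufo → lufoen.

lufoen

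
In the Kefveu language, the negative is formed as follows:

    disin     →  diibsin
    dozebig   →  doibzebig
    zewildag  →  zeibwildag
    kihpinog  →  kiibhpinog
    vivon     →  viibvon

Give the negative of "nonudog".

noibnudog

Every pair shown (disin → diibsin, dozebig → doibzebig, zewildag → zeibwildag, …) follows the same rule: insert -ib- after the first vowel.
So nonudog → noibnudog.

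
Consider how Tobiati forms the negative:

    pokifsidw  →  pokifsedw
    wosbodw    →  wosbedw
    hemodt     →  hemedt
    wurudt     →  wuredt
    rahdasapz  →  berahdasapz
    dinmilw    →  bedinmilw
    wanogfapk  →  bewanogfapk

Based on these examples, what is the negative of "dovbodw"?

pokifsidw and dinmilw both end in -w yet inflect differently (pokifsedw, bedinmilw), so the final letter is not what conditions the rule; the second-to-last letter is.
"dovbodw" has second-to-last letter 'd'. The stems whose second-to-last letter is 'd' (pokifsidw → pokifsedw, wosbodw → wosbedw, hemodt → hemedt) change the last vowel to 'e'.
The other pattern: stems whose second-to-last letter is 'l' or 'p' add the prefix be-.
So dovbodw → dovbedw.

dovbedw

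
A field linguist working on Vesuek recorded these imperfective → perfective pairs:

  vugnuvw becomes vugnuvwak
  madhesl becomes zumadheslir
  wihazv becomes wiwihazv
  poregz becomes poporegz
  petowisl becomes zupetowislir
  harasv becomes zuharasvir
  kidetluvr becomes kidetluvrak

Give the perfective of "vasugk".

vavasugk

harasv and wihazv both end in -v yet inflect differently (zuharasvir, wiwihazv), so the final letter is not what conditions the rule; the second-to-last letter is.
"vasugk" has second-to-last letter 'g'. The one such stem in the data (poregz → poporegz) repeats the first consonant+vowel as a prefix (as does wihazv), so the same rule applies.
The other patterns: stems whose second-to-last letter is 's' add zu- … -ir around the stem; stems whose second-to-last letter is 'v' add -ak.
So vasugk → vavasugk.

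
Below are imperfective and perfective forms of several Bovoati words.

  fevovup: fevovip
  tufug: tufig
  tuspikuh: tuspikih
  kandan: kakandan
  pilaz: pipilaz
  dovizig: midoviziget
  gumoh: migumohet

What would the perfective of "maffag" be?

tufug and dovizig both end in -g yet inflect differently (tufig, midoviziget), so the final letter is not what conditions the rule; the last vowel is.
"maffag" has last vowel 'a'. The stems whose last vowel is 'a' (kandan → kakandan, pilaz → pipilaz) repeat the first consonant+vowel as a prefix.
The other patterns: stems whose last vowel is 'u' change the last vowel to 'i'; stems whose last vowel is 'i' or 'o' add mi- … -et around the stem.
So maffag → mamaffag.

mamaffag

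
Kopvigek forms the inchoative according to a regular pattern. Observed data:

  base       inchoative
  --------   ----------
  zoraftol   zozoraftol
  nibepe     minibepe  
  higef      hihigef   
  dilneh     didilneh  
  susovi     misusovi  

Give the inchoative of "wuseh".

wuwuseh

higef and nibepe both have last vowel 'e' yet inflect differently (hihigef, minibepe), so the last vowel is not what conditions the rule; whether the stem ends in a vowel or a consonant is.
"wuseh" ends in a consonant. The stems ending in a consonant (higef → hihigef, dilneh → didilneh, zoraftol → zozoraftol) repeat the first consonant+vowel as a prefix.
The other pattern: stems ending in a vowel add the prefix mi-.
So wuseh → wuwuseh.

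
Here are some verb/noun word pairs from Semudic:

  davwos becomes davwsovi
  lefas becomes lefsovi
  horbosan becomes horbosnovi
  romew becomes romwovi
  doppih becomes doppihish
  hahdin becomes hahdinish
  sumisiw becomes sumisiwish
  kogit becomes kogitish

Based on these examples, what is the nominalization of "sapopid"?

sapopidish

hahdin and horbosan both end in -n yet inflect differently (hahdinish, horbosnovi), so the final letter is not what conditions the rule; the last vowel is.
"sapopid" has last vowel 'i'. The stems whose last vowel is 'i' (doppih → doppihish, kogit → kogitish, sumisiw → sumisiwish) add -ish.
So sapopid → sapopidish.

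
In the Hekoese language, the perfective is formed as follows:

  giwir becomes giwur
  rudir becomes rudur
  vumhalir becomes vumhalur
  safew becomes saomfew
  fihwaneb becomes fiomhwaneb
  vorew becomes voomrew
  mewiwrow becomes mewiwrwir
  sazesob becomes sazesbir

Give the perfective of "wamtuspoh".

safew and mewiwrow both end in -w yet inflect differently (saomfew, mewiwrwir), so the final letter is not what conditions the rule; the last vowel is.
"wamtuspoh" has last vowel 'o'. The stems whose last vowel is 'o' (mewiwrow → mewiwrwir, sazesob → sazesbir) delete the last vowel and add -ir.
So wamtuspoh → wamtusphir.

wamtusphir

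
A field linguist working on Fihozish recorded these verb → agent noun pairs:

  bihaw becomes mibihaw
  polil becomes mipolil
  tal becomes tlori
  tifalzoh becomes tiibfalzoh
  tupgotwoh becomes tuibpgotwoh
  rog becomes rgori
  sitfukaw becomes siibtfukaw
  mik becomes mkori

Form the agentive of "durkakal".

duibrkakal

tal and polil both end in -l yet inflect differently (tlori, mipolil), so the final letter is not what conditions the rule; the number of vowels is.
"durkakal" has 3 vowels. The stems with 3 vowels (tifalzoh → tiibfalzoh, sitfukaw → siibtfukaw, tupgotwoh → tuibpgotwoh) insert -ib- after the first vowel.
The other patterns: stems with 1 vowel delete the last vowel and add -ori; stems with 2 vowels add the prefix mi-.
So durkakal → duibrkakal.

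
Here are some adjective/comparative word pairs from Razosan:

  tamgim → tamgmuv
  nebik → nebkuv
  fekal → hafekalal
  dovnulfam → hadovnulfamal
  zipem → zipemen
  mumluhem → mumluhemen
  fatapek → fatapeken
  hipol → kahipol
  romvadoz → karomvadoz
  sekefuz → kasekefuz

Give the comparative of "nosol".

kanosol

"nosol" has last vowel 'o'. The stems whose last vowel is 'o' (hipol → kahipol, romvadoz → karomvadoz) add the prefix ka-.
So nosol → kanosol.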